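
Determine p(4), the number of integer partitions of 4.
5

p(n) counts ways to write n as a sum of positive integers (order ignored).
Examples: 4; 3 + 1; 2 + 2; 2 + 1 + 1; 1 + 1 + 1 + 1
p(4) = 5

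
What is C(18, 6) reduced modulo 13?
0

Using Lucas' theorem:
Write n=18 and k=6 in base 13:
n in base 13: [1, 5]
k in base 13: [0, 6]
C(18,6) mod 13 = ∏ C(n_i, k_i) mod 13
Digit binomials (mod 13): C(1,0) = 1; C(5,6) = 0 (k_i > n_i)
Product: 1 × 0 = 0 ≡ 0 (mod 13)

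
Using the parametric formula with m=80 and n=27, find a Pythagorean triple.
(5671, 4320, 7129)

Euclid's formula: a = m² - n², b = 2mn, c = m² + n²
m = 80, n = 27
a = 80² - 27² = 6400 - 729 = 5671
b = 2 × 80 × 27 = 4320
c = 80² + 27² = 6400 + 729 = 7129
Verification: 5671² + 4320² = 32160241 + 18662400 = 50822641 = 7129² ✓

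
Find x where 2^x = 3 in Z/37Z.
26

Baby-step giant-step with step n = ⌈√37⌉ = 7.
Baby steps 2^j mod 37 (j:value) for j=0..6: 0:1, 1:2, 2:4, 3:8, 4:16, 5:32, 6:27.
Giant-step multiplier: 2^(-7) ≡ 2^(36-7) = 2^29 ≡ 24 (mod 37).
Giant steps γ_i = 3·24^i mod 37: γ_0=3, γ_1=35, γ_2=26, γ_3=32 (in table at j=5).
x = i·n + j = 3·7 + 5 = 26.
Check: 2^26 ≡ 3 (mod 37).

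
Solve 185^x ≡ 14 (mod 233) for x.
54

Baby-step giant-step with step n = ⌈√233⌉ = 16.
Baby steps 185^j mod 233 (j:value) for j=0..15: 0:1, 1:185, 2:207, 3:83, 4:210, 5:172, 6:132, 7:188, 8:63, 9:5, 10:226, 11:103, 12:182, 13:118, 14:161, 15:194.
Giant-step multiplier: 185^(-16) ≡ 185^(232-16) = 185^216 ≡ 204 (mod 233).
Giant steps γ_i = 14·204^i mod 233: γ_0=14, γ_1=60, γ_2=124, γ_3=132 (in table at j=6).
x = i·n + j = 3·16 + 6 = 54.
Check: 185^54 ≡ 14 (mod 233).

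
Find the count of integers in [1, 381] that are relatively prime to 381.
252

381 = 3 × 127
φ(n) = n × ∏(1 - 1/p) for each prime p dividing n
φ(381) = 381 × (1 - 1/3) × (1 - 1/127) = 252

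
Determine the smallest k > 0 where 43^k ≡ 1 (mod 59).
58

59 is prime, so ord(43) divides φ(59) = 58.
Divisors of 58: 1, 2, 29, 58.
Repeated squaring: 43^1 ≡ 43, 43^2 ≡ 20, 43^4 ≡ 46, 43^8 ≡ 51, 43^16 ≡ 5, 43^32 ≡ 25 (mod 59).
Test 43^d mod 59 for each divisor d in increasing order:
43^1 ≡ 43
43^2 ≡ 20
43^29 = 43^16·43^8·43^4·43^1 ≡ 58
43^58 = 43^32·43^16·43^8·43^2 ≡ 1  ← first divisor giving 1
The order is 58.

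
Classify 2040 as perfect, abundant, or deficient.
abundant

Proper divisors of 2040: sum = 1 + 2 + 3 + 4 + 5 + 6 + 8 + 10 + ... + 408 + 510 + 680 + 1020 (31 divisors) = 4440
Since 4440 > 2040, 2040 is abundant.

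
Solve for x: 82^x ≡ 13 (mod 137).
113

Baby-step giant-step with step n = ⌈√137⌉ = 12.
Baby steps 82^j mod 137 (j:value) for j=0..11: 0:1, 1:82, 2:11, 3:80, 4:121, 5:58, 6:98, 7:90, 8:119, 9:31, 10:76, 11:67.
Giant-step multiplier: 82^(-12) ≡ 82^(136-12) = 82^124 ≡ 49 (mod 137).
Giant steps γ_i = 13·49^i mod 137: γ_0=13, γ_1=89, γ_2=114, γ_3=106, γ_4=125, γ_5=97, γ_6=95, γ_7=134, γ_8=127, γ_9=58 (in table at j=5).
x = i·n + j = 9·12 + 5 = 113.
Check: 82^113 ≡ 13 (mod 137).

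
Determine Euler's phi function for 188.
92

188 = 2^2 × 47
φ(n) = n × ∏(1 - 1/p) for each prime p dividing n
φ(188) = 188 × (1 - 1/2) × (1 - 1/47) = 92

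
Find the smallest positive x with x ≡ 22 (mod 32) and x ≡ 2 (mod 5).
22

Using Chinese Remainder Theorem:
M = 32 × 5 = 160
M1 = 5, M2 = 32
y1 = 5^(-1) mod 32 = 13
y2 = 32^(-1) mod 5 = 3
x = (22×5×13 + 2×32×3) mod 160 = 22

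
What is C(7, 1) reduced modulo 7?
0

Using Lucas' theorem:
Write n=7 and k=1 in base 7:
n in base 7: [1, 0]
k in base 7: [0, 1]
C(7,1) mod 7 = ∏ C(n_i, k_i) mod 7
Digit binomials (mod 7): C(1,0) = 1; C(0,1) = 0 (k_i > n_i)
Product: 1 × 0 = 0 ≡ 0 (mod 7)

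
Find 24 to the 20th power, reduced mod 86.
52

Repeated squaring. Binary of 20 = 10100.
24^1 ≡ 24 (mod 86); 24^2 ≡ 60 (mod 86); 24^4 ≡ 74 (mod 86); 24^8 ≡ 58 (mod 86); 24^16 ≡ 10 (mod 86)
24^20 = 24^4 × 24^16 ≡ 52 (mod 86)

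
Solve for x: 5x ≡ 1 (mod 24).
5

gcd(5, 24) = 1, so the inverse exists.
Extended Euclidean algorithm on (24, 5):
24 = 4 × 5 + 4  ⟹  4 = (1)·24 + (-4)·5
5 = 1 × 4 + 1  ⟹  1 = (-1)·24 + (5)·5
So (5)·5 ≡ 1 (mod 24), i.e. 5^(-1) ≡ 5 (mod 24).
Check: 5 × 5 = 25 ≡ 1 (mod 24)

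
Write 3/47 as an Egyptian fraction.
1/16 + 1/752

Greedy algorithm:
3/47: ceiling(47/3) = 16, use 1/16
1/752: ceiling(752/1) = 752, use 1/752
Result: 3/47 = 1/16 + 1/752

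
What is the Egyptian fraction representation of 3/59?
1/20 + 1/1180

Greedy algorithm:
3/59: ceiling(59/3) = 20, use 1/20
1/1180: ceiling(1180/1) = 1180, use 1/1180
Result: 3/59 = 1/20 + 1/1180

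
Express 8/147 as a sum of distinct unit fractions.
1/19 + 1/559 + 1/780644 + 1/1218809328828

Greedy algorithm:
8/147: ceiling(147/8) = 19, use 1/19
5/2793: ceiling(2793/5) = 559, use 1/559
2/1561287: ceiling(1561287/2) = 780644, use 1/780644
1/1218809328828: ceiling(1218809328828/1) = 1218809328828, use 1/1218809328828
Result: 8/147 = 1/19 + 1/559 + 1/780644 + 1/1218809328828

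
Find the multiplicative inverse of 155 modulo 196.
43

gcd(155, 196) = 1, so the inverse exists.
Extended Euclidean algorithm on (196, 155):
196 = 1 × 155 + 41  ⟹  41 = (1)·196 + (-1)·155
155 = 3 × 41 + 32  ⟹  32 = (-3)·196 + (4)·155
41 = 1 × 32 + 9  ⟹  9 = (4)·196 + (-5)·155
32 = 3 × 9 + 5  ⟹  5 = (-15)·196 + (19)·155
9 = 1 × 5 + 4  ⟹  4 = (19)·196 + (-24)·155
5 = 1 × 4 + 1  ⟹  1 = (-34)·196 + (43)·155
So (43)·155 ≡ 1 (mod 196), i.e. 155^(-1) ≡ 43 (mod 196).
Check: 155 × 43 = 6665 ≡ 1 (mod 196)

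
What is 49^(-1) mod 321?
190

gcd(49, 321) = 1, so the inverse exists.
Extended Euclidean algorithm on (321, 49):
321 = 6 × 49 + 27  ⟹  27 = (1)·321 + (-6)·49
49 = 1 × 27 + 22  ⟹  22 = (-1)·321 + (7)·49
27 = 1 × 22 + 5  ⟹  5 = (2)·321 + (-13)·49
22 = 4 × 5 + 2  ⟹  2 = (-9)·321 + (59)·49
5 = 2 × 2 + 1  ⟹  1 = (20)·321 + (-131)·49
So (-131)·49 ≡ 1 (mod 321), i.e. 49^(-1) ≡ -131 ≡ 190 (mod 321).
Check: 49 × 190 = 9310 ≡ 1 (mod 321)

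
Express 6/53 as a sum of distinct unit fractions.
1/9 + 1/477

Greedy algorithm:
6/53: ceiling(53/6) = 9, use 1/9
1/477: ceiling(477/1) = 477, use 1/477
Result: 6/53 = 1/9 + 1/477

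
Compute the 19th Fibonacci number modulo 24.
5

Matrix identity: Q^n = [[F_(n+1), F_n], [F_n, F_(n-1)]] with Q = [[1,1],[1,0]].
n = 19 = 10011₂. Square-and-multiply, entries mod 24:
Q^1 = [[1,1],[1,0]]
Q^2 = (Q^1)² = [[2,1],[1,1]]
Q^4 = (Q^2)² = [[5,3],[3,2]]
Q^9 = (Q^4)²·Q = [[7,10],[10,21]]
Q^19 = (Q^9)²·Q = [[21,5],[5,16]]
F_19 mod 24 = Q^19[0][1] = 5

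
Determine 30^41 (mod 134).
38

Repeated squaring. Binary of 41 = 101001.
30^1 ≡ 30 (mod 134); 30^2 ≡ 96 (mod 134); 30^4 ≡ 104 (mod 134); 30^8 ≡ 96 (mod 134); 30^16 ≡ 104 (mod 134); 30^32 ≡ 96 (mod 134)
30^41 = 30^1 × 30^8 × 30^32 ≡ 38 (mod 134)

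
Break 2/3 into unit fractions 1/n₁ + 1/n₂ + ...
1/2 + 1/6

Greedy algorithm:
2/3: ceiling(3/2) = 2, use 1/2
1/6: ceiling(6/1) = 6, use 1/6
Result: 2/3 = 1/2 + 1/6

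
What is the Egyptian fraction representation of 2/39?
1/20 + 1/780

Greedy algorithm:
2/39: ceiling(39/2) = 20, use 1/20
1/780: ceiling(780/1) = 780, use 1/780
Result: 2/39 = 1/20 + 1/780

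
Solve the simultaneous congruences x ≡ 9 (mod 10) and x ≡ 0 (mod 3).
9

Using Chinese Remainder Theorem:
M = 10 × 3 = 30
M1 = 3, M2 = 10
y1 = 3^(-1) mod 10 = 7
y2 = 10^(-1) mod 3 = 1
x = (9×3×7 + 0×10×1) mod 30 = 9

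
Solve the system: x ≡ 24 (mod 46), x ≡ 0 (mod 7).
70

Using Chinese Remainder Theorem:
M = 46 × 7 = 322
M1 = 7, M2 = 46
y1 = 7^(-1) mod 46 = 33
y2 = 46^(-1) mod 7 = 2
x = (24×7×33 + 0×46×2) mod 322 = 70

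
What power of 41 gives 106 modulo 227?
91

Baby-step giant-step with step n = ⌈√227⌉ = 16.
Baby steps 41^j mod 227 (j:value) for j=0..15: 0:1, 1:41, 2:92, 3:140, 4:65, 5:168, 6:78, 7:20, 8:139, 9:24, 10:76, 11:165, 12:182, 13:198, 14:173, 15:56.
Giant-step multiplier: 41^(-16) ≡ 41^(226-16) = 41^210 ≡ 131 (mod 227).
Giant steps γ_i = 106·131^i mod 227: γ_0=106, γ_1=39, γ_2=115, γ_3=83, γ_4=204, γ_5=165 (in table at j=11).
x = i·n + j = 5·16 + 11 = 91.
Check: 41^91 ≡ 106 (mod 227).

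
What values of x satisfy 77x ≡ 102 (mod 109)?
x ≡ 99 (mod 109)

gcd(77, 109) = 1, which divides 102, so solutions exist.
Find 77^(-1) mod 109 by the extended Euclidean algorithm:
109 = 1 × 77 + 32  ⟹  32 = (1)·109 + (-1)·77
77 = 2 × 32 + 13  ⟹  13 = (-2)·109 + (3)·77
32 = 2 × 13 + 6  ⟹  6 = (5)·109 + (-7)·77
13 = 2 × 6 + 1  ⟹  1 = (-12)·109 + (17)·77
So (17)·77 ≡ 1 (mod 109), i.e. 77^(-1) ≡ 17 (mod 109).
x ≡ 17 × 102 = 1734 ≡ 99 (mod 109).
Check: 77 × 99 = 7623 ≡ 102 (mod 109).
Unique solution: x ≡ 99 (mod 109)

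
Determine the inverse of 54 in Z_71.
25

gcd(54, 71) = 1, so the inverse exists.
Extended Euclidean algorithm on (71, 54):
71 = 1 × 54 + 17  ⟹  17 = (1)·71 + (-1)·54
54 = 3 × 17 + 3  ⟹  3 = (-3)·71 + (4)·54
17 = 5 × 3 + 2  ⟹  2 = (16)·71 + (-21)·54
3 = 1 × 2 + 1  ⟹  1 = (-19)·71 + (25)·54
So (25)·54 ≡ 1 (mod 71), i.e. 54^(-1) ≡ 25 (mod 71).
Check: 54 × 25 = 1350 ≡ 1 (mod 71)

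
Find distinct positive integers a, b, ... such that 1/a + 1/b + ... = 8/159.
1/20 + 1/3180

Greedy algorithm:
8/159: ceiling(159/8) = 20, use 1/20
1/3180: ceiling(3180/1) = 3180, use 1/3180
Result: 8/159 = 1/20 + 1/3180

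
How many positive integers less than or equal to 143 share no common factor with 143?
120

143 = 11 × 13
φ(n) = n × ∏(1 - 1/p) for each prime p dividing n
φ(143) = 143 × (1 - 1/11) × (1 - 1/13) = 120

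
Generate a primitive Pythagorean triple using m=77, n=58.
(2565, 8932, 9293)

Euclid's formula: a = m² - n², b = 2mn, c = m² + n²
m = 77, n = 58
a = 77² - 58² = 5929 - 3364 = 2565
b = 2 × 77 × 58 = 8932
c = 77² + 58² = 5929 + 3364 = 9293
Verification: 2565² + 8932² = 6579225 + 79780624 = 86359849 = 9293² ✓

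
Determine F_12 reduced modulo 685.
144

Matrix identity: Q^n = [[F_(n+1), F_n], [F_n, F_(n-1)]] with Q = [[1,1],[1,0]].
n = 12 = 1100₂. Square-and-multiply, entries mod 685:
Q^1 = [[1,1],[1,0]]
Q^3 = (Q^1)²·Q = [[3,2],[2,1]]
Q^6 = (Q^3)² = [[13,8],[8,5]]
Q^12 = (Q^6)² = [[233,144],[144,89]]
F_12 mod 685 = Q^12[0][1] = 144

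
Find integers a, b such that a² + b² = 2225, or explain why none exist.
4² + 47² (a=4, b=47)

Factorization: 2225 = 5^2 × 89
By Fermat: n is sum of two squares iff every prime p ≡ 3 (mod 4) appears to even power.
All primes ≡ 3 (mod 4) appear to even power.
Search a = 0, 1, 2, … for 2225 - a² a perfect square: first hit at a = 4: 2225 - 16 = 2209 = 47².
2225 = 4² + 47² = 16 + 2209 ✓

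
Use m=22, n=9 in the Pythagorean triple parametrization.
(403, 396, 565)

Euclid's formula: a = m² - n², b = 2mn, c = m² + n²
m = 22, n = 9
a = 22² - 9² = 484 - 81 = 403
b = 2 × 22 × 9 = 396
c = 22² + 9² = 484 + 81 = 565
Verification: 403² + 396² = 162409 + 156816 = 319225 = 565² ✓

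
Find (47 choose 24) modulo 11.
7

Using Lucas' theorem:
Write n=47 and k=24 in base 11:
n in base 11: [4, 3]
k in base 11: [2, 2]
C(47,24) mod 11 = ∏ C(n_i, k_i) mod 11
Digit binomials (mod 11): C(4,2) = 6; C(3,2) = 3
Product: 6 × 3 = 18 ≡ 7 (mod 11)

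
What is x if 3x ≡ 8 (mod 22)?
x ≡ 10 (mod 22)

gcd(3, 22) = 1, which divides 8, so solutions exist.
Find 3^(-1) mod 22 by the extended Euclidean algorithm:
22 = 7 × 3 + 1  ⟹  1 = (1)·22 + (-7)·3
So (-7)·3 ≡ 1 (mod 22), i.e. 3^(-1) ≡ -7 ≡ 15 (mod 22).
x ≡ 15 × 8 = 120 ≡ 10 (mod 22).
Check: 3 × 10 = 30 ≡ 8 (mod 22).
Unique solution: x ≡ 10 (mod 22)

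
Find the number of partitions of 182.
819876908323

p(n) counts ways to write n as a sum of positive integers (order ignored).
Euler's pentagonal recurrence: p(k) = p(k-1) + p(k-2) - p(k-5) - p(k-7) + p(k-12) + p(k-15) - ... (offsets j(3j∓1)/2, signs ++--, p(0)=1, p(<0)=0).
DP table for k = 0..181: p(0)=1, p(1)=1, p(2)=2, p(3)=3, p(4)=5, p(5)=7, p(6)=11, p(7)=15, p(8)=22, p(9)=30, p(10)=42, p(11)=56, p(12)=77, p(13)=101, p(14)=135, p(15)=176, p(16)=231, p(17)=297, p(18)=385, p(19)=490, p(20)=627, p(21)=792, p(22)=1002, p(23)=1255, p(24)=1575, p(25)=1958, p(26)=2436, p(27)=3010, p(28)=3718, p(29)=4565, p(30)=5604, p(31)=6842, p(32)=8349, p(33)=10143, p(34)=12310, p(35)=14883, p(36)=17977, p(37)=21637, p(38)=26015, p(39)=31185, p(40)=37338, p(41)=44583, p(42)=53174, p(43)=63261, p(44)=75175, p(45)=89134, p(46)=105558, p(47)=124754, p(48)=147273, p(49)=173525, p(50)=204226, p(51)=239943, p(52)=281589, p(53)=329931, p(54)=386155, p(55)=451276, p(56)=526823, p(57)=614154, p(58)=715220, p(59)=831820, p(60)=966467, p(61)=1121505, p(62)=1300156, p(63)=1505499, p(64)=1741630, p(65)=2012558, p(66)=2323520, p(67)=2679689, p(68)=3087735, p(69)=3554345, p(70)=4087968, p(71)=4697205, p(72)=5392783, p(73)=6185689, p(74)=7089500, p(75)=8118264, p(76)=9289091, p(77)=10619863, p(78)=12132164, p(79)=13848650, p(80)=15796476, p(81)=18004327, p(82)=20506255, p(83)=23338469, p(84)=26543660, p(85)=30167357, p(86)=34262962, p(87)=38887673, p(88)=44108109, p(89)=49995925, p(90)=56634173, p(91)=64112359, p(92)=72533807, p(93)=82010177, p(94)=92669720, p(95)=104651419, p(96)=118114304, p(97)=133230930, p(98)=150198136, p(99)=169229875, p(100)=190569292, p(101)=214481126, p(102)=241265379, p(103)=271248950, p(104)=304801365, p(105)=342325709, p(106)=384276336, p(107)=431149389, p(108)=483502844, p(109)=541946240, p(110)=607163746, p(111)=679903203, p(112)=761002156, p(113)=851376628, p(114)=952050665, p(115)=1064144451, p(116)=1188908248, p(117)=1327710076, p(118)=1482074143, p(119)=1653668665, p(120)=1844349560, p(121)=2056148051, p(122)=2291320912, p(123)=2552338241, p(124)=2841940500, p(125)=3163127352, p(126)=3519222692, p(127)=3913864295, p(128)=4351078600, p(129)=4835271870, p(130)=5371315400, p(131)=5964539504, p(132)=6620830889, p(133)=7346629512, p(134)=8149040695, p(135)=9035836076, p(136)=10015581680, p(137)=11097645016, p(138)=12292341831, p(139)=13610949895, p(140)=15065878135, p(141)=16670689208, p(142)=18440293320, p(143)=20390982757, p(144)=22540654445, p(145)=24908858009, p(146)=27517052599, p(147)=30388671978, p(148)=33549419497, p(149)=37027355200, p(150)=40853235313, p(151)=45060624582, p(152)=49686288421, p(153)=54770336324, p(154)=60356673280, p(155)=66493182097, p(156)=73232243759, p(157)=80630964769, p(158)=88751778802, p(159)=97662728555, p(160)=107438159466, p(161)=118159068427, p(162)=129913904637, p(163)=142798995930, p(164)=156919475295, p(165)=172389800255, p(166)=189334822579, p(167)=207890420102, p(168)=228204732751, p(169)=250438925115, p(170)=274768617130, p(171)=301384802048, p(172)=330495499613, p(173)=362326859895, p(174)=397125074750, p(175)=435157697830, p(176)=476715857290, p(177)=522115831195, p(178)=571701605655, p(179)=625846753120, p(180)=684957390936, p(181)=749474411781.
Final step: p(182) = p(181) + p(180) - p(177) - p(175) + p(170) + p(167) - p(160) - p(156) + p(147) + p(142) - p(131) - p(125) + p(112) + p(105) - p(90) - p(82) + p(65) + p(56) - p(37) - p(27) + p(6)
= 749474411781 + 684957390936 - 522115831195 - 435157697830 + 274768617130 + 207890420102 - 107438159466 - 73232243759 + 30388671978 + 18440293320 - 5964539504 - 3163127352 + 761002156 + 342325709 - 56634173 - 20506255 + 2012558 + 526823 - 21637 - 3010 + 11
= 819876908323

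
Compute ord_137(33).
136

137 is prime, so ord(33) divides φ(137) = 136.
Divisors of 136: 1, 2, 4, 8, 17, 34, 68, 136.
Repeated squaring: 33^1 ≡ 33, 33^2 ≡ 130, 33^4 ≡ 49, 33^8 ≡ 72, 33^16 ≡ 115, 33^32 ≡ 73, 33^64 ≡ 123, 33^128 ≡ 59 (mod 137).
Test 33^d mod 137 for each divisor d in increasing order:
33^1 ≡ 33
33^2 ≡ 130
33^4 ≡ 49
33^8 ≡ 72
33^17 = 33^16·33^1 ≡ 96
33^34 = 33^32·33^2 ≡ 37
33^68 = 33^64·33^4 ≡ 136
33^136 = 33^128·33^8 ≡ 1  ← first divisor giving 1
The order is 136.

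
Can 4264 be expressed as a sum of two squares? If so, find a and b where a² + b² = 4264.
30² + 58² (a=30, b=58)

Factorization: 4264 = 2^3 × 13 × 41
By Fermat: n is sum of two squares iff every prime p ≡ 3 (mod 4) appears to even power.
All primes ≡ 3 (mod 4) appear to even power.
Search a = 0, 1, 2, … for 4264 - a² a perfect square: first hit at a = 30: 4264 - 900 = 3364 = 58².
4264 = 30² + 58² = 900 + 3364 ✓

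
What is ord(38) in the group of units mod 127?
21

127 is prime, so ord(38) divides φ(127) = 126.
Divisors of 126: 1, 2, 3, 6, 7, 9, 14, 18, 21, 42, 63, 126.
Repeated squaring: 38^1 ≡ 38, 38^2 ≡ 47, 38^4 ≡ 50, 38^8 ≡ 87, 38^16 ≡ 76, 38^32 ≡ 61, 38^64 ≡ 38 (mod 127).
Test 38^d mod 127 for each divisor d in increasing order:
38^1 ≡ 38
38^2 ≡ 47
38^3 = 38^2·38^1 ≡ 8
38^6 = 38^4·38^2 ≡ 64
38^7 = 38^4·38^2·38^1 ≡ 19
38^9 = 38^8·38^1 ≡ 4
38^14 = 38^8·38^4·38^2 ≡ 107
38^18 = 38^16·38^2 ≡ 16
38^21 = 38^16·38^4·38^1 ≡ 1  ← first divisor giving 1
The order is 21.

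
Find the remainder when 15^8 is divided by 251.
156

Repeated squaring. Binary of 8 = 1000.
15^1 ≡ 15 (mod 251); 15^2 ≡ 225 (mod 251); 15^4 ≡ 174 (mod 251); 15^8 ≡ 156 (mod 251)
15^8 = 15^8 ≡ 156 (mod 251)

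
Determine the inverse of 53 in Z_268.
177

gcd(53, 268) = 1, so the inverse exists.
Extended Euclidean algorithm on (268, 53):
268 = 5 × 53 + 3  ⟹  3 = (1)·268 + (-5)·53
53 = 17 × 3 + 2  ⟹  2 = (-17)·268 + (86)·53
3 = 1 × 2 + 1  ⟹  1 = (18)·268 + (-91)·53
So (-91)·53 ≡ 1 (mod 268), i.e. 53^(-1) ≡ -91 ≡ 177 (mod 268).
Check: 53 × 177 = 9381 ≡ 1 (mod 268)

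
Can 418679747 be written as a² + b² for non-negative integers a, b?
Not possible

Factorization: 418679747 = 73 × 179^3
By Fermat: n is sum of two squares iff every prime p ≡ 3 (mod 4) appears to even power.
Prime(s) ≡ 3 (mod 4) with odd exponent: [(179, 3)]
Therefore 418679747 cannot be expressed as a² + b².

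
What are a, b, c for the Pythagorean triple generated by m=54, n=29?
(2075, 3132, 3757)

Euclid's formula: a = m² - n², b = 2mn, c = m² + n²
m = 54, n = 29
a = 54² - 29² = 2916 - 841 = 2075
b = 2 × 54 × 29 = 3132
c = 54² + 29² = 2916 + 841 = 3757
Verification: 2075² + 3132² = 4305625 + 9809424 = 14115049 = 3757² ✓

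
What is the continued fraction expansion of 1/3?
[0; 3]

Euclidean algorithm steps:
1 = 0 × 3 + 1
3 = 3 × 1 + 0
Continued fraction: [0; 3]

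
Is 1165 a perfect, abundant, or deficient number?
deficient

Proper divisors of 1165: sum = 1 + 5 + 233 = 239
Since 239 < 1165, 1165 is deficient.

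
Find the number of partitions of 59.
831820

p(n) counts ways to write n as a sum of positive integers (order ignored).
Euler's pentagonal recurrence: p(k) = p(k-1) + p(k-2) - p(k-5) - p(k-7) + p(k-12) + p(k-15) - ... (offsets j(3j∓1)/2, signs ++--, p(0)=1, p(<0)=0).
DP table for k = 0..58: p(0)=1, p(1)=1, p(2)=2, p(3)=3, p(4)=5, p(5)=7, p(6)=11, p(7)=15, p(8)=22, p(9)=30, p(10)=42, p(11)=56, p(12)=77, p(13)=101, p(14)=135, p(15)=176, p(16)=231, p(17)=297, p(18)=385, p(19)=490, p(20)=627, p(21)=792, p(22)=1002, p(23)=1255, p(24)=1575, p(25)=1958, p(26)=2436, p(27)=3010, p(28)=3718, p(29)=4565, p(30)=5604, p(31)=6842, p(32)=8349, p(33)=10143, p(34)=12310, p(35)=14883, p(36)=17977, p(37)=21637, p(38)=26015, p(39)=31185, p(40)=37338, p(41)=44583, p(42)=53174, p(43)=63261, p(44)=75175, p(45)=89134, p(46)=105558, p(47)=124754, p(48)=147273, p(49)=173525, p(50)=204226, p(51)=239943, p(52)=281589, p(53)=329931, p(54)=386155, p(55)=451276, p(56)=526823, p(57)=614154, p(58)=715220.
Final step: p(59) = p(58) + p(57) - p(54) - p(52) + p(47) + p(44) - p(37) - p(33) + p(24) + p(19) - p(8) - p(2)
= 715220 + 614154 - 386155 - 281589 + 124754 + 75175 - 21637 - 10143 + 1575 + 490 - 22 - 2
= 831820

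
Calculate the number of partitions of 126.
3519222692

p(n) counts ways to write n as a sum of positive integers (order ignored).
Euler's pentagonal recurrence: p(k) = p(k-1) + p(k-2) - p(k-5) - p(k-7) + p(k-12) + p(k-15) - ... (offsets j(3j∓1)/2, signs ++--, p(0)=1, p(<0)=0).
DP table for k = 0..125: p(0)=1, p(1)=1, p(2)=2, p(3)=3, p(4)=5, p(5)=7, p(6)=11, p(7)=15, p(8)=22, p(9)=30, p(10)=42, p(11)=56, p(12)=77, p(13)=101, p(14)=135, p(15)=176, p(16)=231, p(17)=297, p(18)=385, p(19)=490, p(20)=627, p(21)=792, p(22)=1002, p(23)=1255, p(24)=1575, p(25)=1958, p(26)=2436, p(27)=3010, p(28)=3718, p(29)=4565, p(30)=5604, p(31)=6842, p(32)=8349, p(33)=10143, p(34)=12310, p(35)=14883, p(36)=17977, p(37)=21637, p(38)=26015, p(39)=31185, p(40)=37338, p(41)=44583, p(42)=53174, p(43)=63261, p(44)=75175, p(45)=89134, p(46)=105558, p(47)=124754, p(48)=147273, p(49)=173525, p(50)=204226, p(51)=239943, p(52)=281589, p(53)=329931, p(54)=386155, p(55)=451276, p(56)=526823, p(57)=614154, p(58)=715220, p(59)=831820, p(60)=966467, p(61)=1121505, p(62)=1300156, p(63)=1505499, p(64)=1741630, p(65)=2012558, p(66)=2323520, p(67)=2679689, p(68)=3087735, p(69)=3554345, p(70)=4087968, p(71)=4697205, p(72)=5392783, p(73)=6185689, p(74)=7089500, p(75)=8118264, p(76)=9289091, p(77)=10619863, p(78)=12132164, p(79)=13848650, p(80)=15796476, p(81)=18004327, p(82)=20506255, p(83)=23338469, p(84)=26543660, p(85)=30167357, p(86)=34262962, p(87)=38887673, p(88)=44108109, p(89)=49995925, p(90)=56634173, p(91)=64112359, p(92)=72533807, p(93)=82010177, p(94)=92669720, p(95)=104651419, p(96)=118114304, p(97)=133230930, p(98)=150198136, p(99)=169229875, p(100)=190569292, p(101)=214481126, p(102)=241265379, p(103)=271248950, p(104)=304801365, p(105)=342325709, p(106)=384276336, p(107)=431149389, p(108)=483502844, p(109)=541946240, p(110)=607163746, p(111)=679903203, p(112)=761002156, p(113)=851376628, p(114)=952050665, p(115)=1064144451, p(116)=1188908248, p(117)=1327710076, p(118)=1482074143, p(119)=1653668665, p(120)=1844349560, p(121)=2056148051, p(122)=2291320912, p(123)=2552338241, p(124)=2841940500, p(125)=3163127352.
Final step: p(126) = p(125) + p(124) - p(121) - p(119) + p(114) + p(111) - p(104) - p(100) + p(91) + p(86) - p(75) - p(69) + p(56) + p(49) - p(34) - p(26) + p(9) + p(0)
= 3163127352 + 2841940500 - 2056148051 - 1653668665 + 952050665 + 679903203 - 304801365 - 190569292 + 64112359 + 34262962 - 8118264 - 3554345 + 526823 + 173525 - 12310 - 2436 + 30 + 1
= 3519222692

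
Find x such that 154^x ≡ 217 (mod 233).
204

Baby-step giant-step with step n = ⌈√233⌉ = 16.
Baby steps 154^j mod 233 (j:value) for j=0..15: 0:1, 1:154, 2:183, 3:222, 4:170, 5:84, 6:121, 7:227, 8:8, 9:67, 10:66, 11:145, 12:195, 13:206, 14:36, 15:185.
Giant-step multiplier: 154^(-16) ≡ 154^(232-16) = 154^216 ≡ 142 (mod 233).
Giant steps γ_i = 217·142^i mod 233: γ_0=217, γ_1=58, γ_2=81, γ_3=85, γ_4=187, γ_5=225, γ_6=29, γ_7=157, γ_8=159, γ_9=210, γ_10=229, γ_11=131, γ_12=195 (in table at j=12).
x = i·n + j = 12·16 + 12 = 204.
Check: 154^204 ≡ 217 (mod 233).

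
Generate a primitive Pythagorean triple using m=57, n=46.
(1133, 5244, 5365)

Euclid's formula: a = m² - n², b = 2mn, c = m² + n²
m = 57, n = 46
a = 57² - 46² = 3249 - 2116 = 1133
b = 2 × 57 × 46 = 5244
c = 57² + 46² = 3249 + 2116 = 5365
Verification: 1133² + 5244² = 1283689 + 27499536 = 28783225 = 5365² ✓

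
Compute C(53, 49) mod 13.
0

Using Lucas' theorem:
Write n=53 and k=49 in base 13:
n in base 13: [4, 1]
k in base 13: [3, 10]
C(53,49) mod 13 = ∏ C(n_i, k_i) mod 13
Digit binomials (mod 13): C(4,3) = 4; C(1,10) = 0 (k_i > n_i)
Product: 4 × 0 = 0 ≡ 0 (mod 13)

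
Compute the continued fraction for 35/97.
[0; 2, 1, 3, 2, 1, 2]

Euclidean algorithm steps:
35 = 0 × 97 + 35
97 = 2 × 35 + 27
35 = 1 × 27 + 8
27 = 3 × 8 + 3
8 = 2 × 3 + 2
3 = 1 × 2 + 1
2 = 2 × 1 + 0
Continued fraction: [0; 2, 1, 3, 2, 1, 2]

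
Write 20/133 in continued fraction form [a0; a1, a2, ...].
[0; 6, 1, 1, 1, 6]

Euclidean algorithm steps:
20 = 0 × 133 + 20
133 = 6 × 20 + 13
20 = 1 × 13 + 7
13 = 1 × 7 + 6
7 = 1 × 6 + 1
6 = 6 × 1 + 0
Continued fraction: [0; 6, 1, 1, 1, 6]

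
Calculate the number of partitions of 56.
526823

p(n) counts ways to write n as a sum of positive integers (order ignored).
Euler's pentagonal recurrence: p(k) = p(k-1) + p(k-2) - p(k-5) - p(k-7) + p(k-12) + p(k-15) - ... (offsets j(3j∓1)/2, signs ++--, p(0)=1, p(<0)=0).
DP table for k = 0..55: p(0)=1, p(1)=1, p(2)=2, p(3)=3, p(4)=5, p(5)=7, p(6)=11, p(7)=15, p(8)=22, p(9)=30, p(10)=42, p(11)=56, p(12)=77, p(13)=101, p(14)=135, p(15)=176, p(16)=231, p(17)=297, p(18)=385, p(19)=490, p(20)=627, p(21)=792, p(22)=1002, p(23)=1255, p(24)=1575, p(25)=1958, p(26)=2436, p(27)=3010, p(28)=3718, p(29)=4565, p(30)=5604, p(31)=6842, p(32)=8349, p(33)=10143, p(34)=12310, p(35)=14883, p(36)=17977, p(37)=21637, p(38)=26015, p(39)=31185, p(40)=37338, p(41)=44583, p(42)=53174, p(43)=63261, p(44)=75175, p(45)=89134, p(46)=105558, p(47)=124754, p(48)=147273, p(49)=173525, p(50)=204226, p(51)=239943, p(52)=281589, p(53)=329931, p(54)=386155, p(55)=451276.
Final step: p(56) = p(55) + p(54) - p(51) - p(49) + p(44) + p(41) - p(34) - p(30) + p(21) + p(16) - p(5)
= 451276 + 386155 - 239943 - 173525 + 75175 + 44583 - 12310 - 5604 + 792 + 231 - 7
= 526823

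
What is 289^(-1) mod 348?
289

gcd(289, 348) = 1, so the inverse exists.
Extended Euclidean algorithm on (348, 289):
348 = 1 × 289 + 59  ⟹  59 = (1)·348 + (-1)·289
289 = 4 × 59 + 53  ⟹  53 = (-4)·348 + (5)·289
59 = 1 × 53 + 6  ⟹  6 = (5)·348 + (-6)·289
53 = 8 × 6 + 5  ⟹  5 = (-44)·348 + (53)·289
6 = 1 × 5 + 1  ⟹  1 = (49)·348 + (-59)·289
So (-59)·289 ≡ 1 (mod 348), i.e. 289^(-1) ≡ -59 ≡ 289 (mod 348).
Check: 289 × 289 = 83521 ≡ 1 (mod 348)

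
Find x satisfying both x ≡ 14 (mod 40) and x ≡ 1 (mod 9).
334

Using Chinese Remainder Theorem:
M = 40 × 9 = 360
M1 = 9, M2 = 40
y1 = 9^(-1) mod 40 = 9
y2 = 40^(-1) mod 9 = 7
x = (14×9×9 + 1×40×7) mod 360 = 334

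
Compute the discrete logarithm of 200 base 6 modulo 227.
39

Baby-step giant-step with step n = ⌈√227⌉ = 16.
Baby steps 6^j mod 227 (j:value) for j=0..15: 0:1, 1:6, 2:36, 3:216, 4:161, 5:58, 6:121, 7:45, 8:43, 9:31, 10:186, 11:208, 12:113, 13:224, 14:209, 15:119.
Giant-step multiplier: 6^(-16) ≡ 6^(226-16) = 6^210 ≡ 172 (mod 227).
Giant steps γ_i = 200·172^i mod 227: γ_0=200, γ_1=123, γ_2=45 (in table at j=7).
x = i·n + j = 2·16 + 7 = 39.
Check: 6^39 ≡ 200 (mod 227).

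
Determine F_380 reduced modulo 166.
135

Matrix identity: Q^n = [[F_(n+1), F_n], [F_n, F_(n-1)]] with Q = [[1,1],[1,0]].
n = 380 = 101111100₂. Square-and-multiply, entries mod 166:
Q^1 = [[1,1],[1,0]]
Q^2 = (Q^1)² = [[2,1],[1,1]]
Q^5 = (Q^2)²·Q = [[8,5],[5,3]]
Q^11 = (Q^5)²·Q = [[144,89],[89,55]]
Q^23 = (Q^11)²·Q = [[54,105],[105,115]]
Q^47 = (Q^23)²·Q = [[146,163],[163,149]]
Q^95 = (Q^47)²·Q = [[22,77],[77,111]]
Q^190 = (Q^95)² = [[105,115],[115,156]]
Q^380 = (Q^190)² = [[14,135],[135,45]]
F_380 mod 166 = Q^380[0][1] = 135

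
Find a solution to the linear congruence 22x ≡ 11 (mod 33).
x ≡ 2 (mod 3)

gcd(22, 33) = 11, which divides 11, so solutions exist.
Divide through by 11: 2x ≡ 1 (mod 3).
Find 2^(-1) mod 3 by the extended Euclidean algorithm:
3 = 1 × 2 + 1  ⟹  1 = (1)·3 + (-1)·2
So (-1)·2 ≡ 1 (mod 3), i.e. 2^(-1) ≡ -1 ≡ 2 (mod 3).
x ≡ 2 × 1 = 2 ≡ 2 (mod 3).
Check: 22 × 2 = 44 ≡ 11 (mod 33).
x ≡ 2 (mod 3), giving 11 solutions mod 33.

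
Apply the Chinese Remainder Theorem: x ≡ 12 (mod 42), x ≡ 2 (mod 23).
600

Using Chinese Remainder Theorem:
M = 42 × 23 = 966
M1 = 23, M2 = 42
y1 = 23^(-1) mod 42 = 11
y2 = 42^(-1) mod 23 = 17
x = (12×23×11 + 2×42×17) mod 966 = 600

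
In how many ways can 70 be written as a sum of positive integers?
4087968

p(n) counts ways to write n as a sum of positive integers (order ignored).
Euler's pentagonal recurrence: p(k) = p(k-1) + p(k-2) - p(k-5) - p(k-7) + p(k-12) + p(k-15) - ... (offsets j(3j∓1)/2, signs ++--, p(0)=1, p(<0)=0).
DP table for k = 0..69: p(0)=1, p(1)=1, p(2)=2, p(3)=3, p(4)=5, p(5)=7, p(6)=11, p(7)=15, p(8)=22, p(9)=30, p(10)=42, p(11)=56, p(12)=77, p(13)=101, p(14)=135, p(15)=176, p(16)=231, p(17)=297, p(18)=385, p(19)=490, p(20)=627, p(21)=792, p(22)=1002, p(23)=1255, p(24)=1575, p(25)=1958, p(26)=2436, p(27)=3010, p(28)=3718, p(29)=4565, p(30)=5604, p(31)=6842, p(32)=8349, p(33)=10143, p(34)=12310, p(35)=14883, p(36)=17977, p(37)=21637, p(38)=26015, p(39)=31185, p(40)=37338, p(41)=44583, p(42)=53174, p(43)=63261, p(44)=75175, p(45)=89134, p(46)=105558, p(47)=124754, p(48)=147273, p(49)=173525, p(50)=204226, p(51)=239943, p(52)=281589, p(53)=329931, p(54)=386155, p(55)=451276, p(56)=526823, p(57)=614154, p(58)=715220, p(59)=831820, p(60)=966467, p(61)=1121505, p(62)=1300156, p(63)=1505499, p(64)=1741630, p(65)=2012558, p(66)=2323520, p(67)=2679689, p(68)=3087735, p(69)=3554345.
Final step: p(70) = p(69) + p(68) - p(65) - p(63) + p(58) + p(55) - p(48) - p(44) + p(35) + p(30) - p(19) - p(13) + p(0)
= 3554345 + 3087735 - 2012558 - 1505499 + 715220 + 451276 - 147273 - 75175 + 14883 + 5604 - 490 - 101 + 1
= 4087968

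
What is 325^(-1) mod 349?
189

gcd(325, 349) = 1, so the inverse exists.
Extended Euclidean algorithm on (349, 325):
349 = 1 × 325 + 24  ⟹  24 = (1)·349 + (-1)·325
325 = 13 × 24 + 13  ⟹  13 = (-13)·349 + (14)·325
24 = 1 × 13 + 11  ⟹  11 = (14)·349 + (-15)·325
13 = 1 × 11 + 2  ⟹  2 = (-27)·349 + (29)·325
11 = 5 × 2 + 1  ⟹  1 = (149)·349 + (-160)·325
So (-160)·325 ≡ 1 (mod 349), i.e. 325^(-1) ≡ -160 ≡ 189 (mod 349).
Check: 325 × 189 = 61425 ≡ 1 (mod 349)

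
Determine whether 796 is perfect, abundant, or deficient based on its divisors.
deficient

Proper divisors of 796: sum = 1 + 2 + 4 + 199 + 398 = 604
Since 604 < 796, 796 is deficient.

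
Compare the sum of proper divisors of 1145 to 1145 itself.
deficient

Proper divisors of 1145: sum = 1 + 5 + 229 = 235
Since 235 < 1145, 1145 is deficient.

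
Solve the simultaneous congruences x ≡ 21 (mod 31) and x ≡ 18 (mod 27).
207

Using Chinese Remainder Theorem:
M = 31 × 27 = 837
M1 = 27, M2 = 31
y1 = 27^(-1) mod 31 = 23
y2 = 31^(-1) mod 27 = 7
x = (21×27×23 + 18×31×7) mod 837 = 207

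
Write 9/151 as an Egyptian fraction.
1/17 + 1/1284 + 1/3296028

Greedy algorithm:
9/151: ceiling(151/9) = 17, use 1/17
2/2567: ceiling(2567/2) = 1284, use 1/1284
1/3296028: ceiling(3296028/1) = 3296028, use 1/3296028
Result: 9/151 = 1/17 + 1/1284 + 1/3296028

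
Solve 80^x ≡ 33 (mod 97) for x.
60

Baby-step giant-step with step n = ⌈√97⌉ = 10.
Baby steps 80^j mod 97 (j:value) for j=0..9: 0:1, 1:80, 2:95, 3:34, 4:4, 5:29, 6:89, 7:39, 8:16, 9:19.
Giant-step multiplier: 80^(-10) ≡ 80^(96-10) = 80^86 ≡ 3 (mod 97).
Giant steps γ_i = 33·3^i mod 97: γ_0=33, γ_1=2, γ_2=6, γ_3=18, γ_4=54, γ_5=65, γ_6=1 (in table at j=0).
x = i·n + j = 6·10 + 0 = 60.
Check: 80^60 ≡ 33 (mod 97).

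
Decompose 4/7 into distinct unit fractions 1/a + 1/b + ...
1/2 + 1/14

Greedy algorithm:
4/7: ceiling(7/4) = 2, use 1/2
1/14: ceiling(14/1) = 14, use 1/14
Result: 4/7 = 1/2 + 1/14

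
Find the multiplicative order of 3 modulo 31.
30

31 is prime, so ord(3) divides φ(31) = 30.
Divisors of 30: 1, 2, 3, 5, 6, 10, 15, 30.
Repeated squaring: 3^1 ≡ 3, 3^2 ≡ 9, 3^4 ≡ 19, 3^8 ≡ 20, 3^16 ≡ 28 (mod 31).
Test 3^d mod 31 for each divisor d in increasing order:
3^1 ≡ 3
3^2 ≡ 9
3^3 = 3^2·3^1 ≡ 27
3^5 = 3^4·3^1 ≡ 26
3^6 = 3^4·3^2 ≡ 16
3^10 = 3^8·3^2 ≡ 25
3^15 = 3^8·3^4·3^2·3^1 ≡ 30
3^30 = 3^16·3^8·3^4·3^2 ≡ 1  ← first divisor giving 1
The order is 30.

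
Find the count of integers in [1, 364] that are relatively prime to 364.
144

364 = 2^2 × 7 × 13
φ(n) = n × ∏(1 - 1/p) for each prime p dividing n
φ(364) = 364 × (1 - 1/2) × (1 - 1/7) × (1 - 1/13) = 144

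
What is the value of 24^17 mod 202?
106

Repeated squaring. Binary of 17 = 10001.
24^1 ≡ 24 (mod 202); 24^2 ≡ 172 (mod 202); 24^4 ≡ 92 (mod 202); 24^8 ≡ 182 (mod 202); 24^16 ≡ 198 (mod 202)
24^17 = 24^1 × 24^16 ≡ 106 (mod 202)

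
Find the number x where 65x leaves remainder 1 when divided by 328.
217

gcd(65, 328) = 1, so the inverse exists.
Extended Euclidean algorithm on (328, 65):
328 = 5 × 65 + 3  ⟹  3 = (1)·328 + (-5)·65
65 = 21 × 3 + 2  ⟹  2 = (-21)·328 + (106)·65
3 = 1 × 2 + 1  ⟹  1 = (22)·328 + (-111)·65
So (-111)·65 ≡ 1 (mod 328), i.e. 65^(-1) ≡ -111 ≡ 217 (mod 328).
Check: 65 × 217 = 14105 ≡ 1 (mod 328)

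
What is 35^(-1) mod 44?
39

gcd(35, 44) = 1, so the inverse exists.
Extended Euclidean algorithm on (44, 35):
44 = 1 × 35 + 9  ⟹  9 = (1)·44 + (-1)·35
35 = 3 × 9 + 8  ⟹  8 = (-3)·44 + (4)·35
9 = 1 × 8 + 1  ⟹  1 = (4)·44 + (-5)·35
So (-5)·35 ≡ 1 (mod 44), i.e. 35^(-1) ≡ -5 ≡ 39 (mod 44).
Check: 35 × 39 = 1365 ≡ 1 (mod 44)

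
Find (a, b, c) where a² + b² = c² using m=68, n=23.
(4095, 3128, 5153)

Euclid's formula: a = m² - n², b = 2mn, c = m² + n²
m = 68, n = 23
a = 68² - 23² = 4624 - 529 = 4095
b = 2 × 68 × 23 = 3128
c = 68² + 23² = 4624 + 529 = 5153
Verification: 4095² + 3128² = 16769025 + 9784384 = 26553409 = 5153² ✓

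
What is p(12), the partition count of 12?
77

p(n) counts ways to write n as a sum of positive integers (order ignored).
Euler's pentagonal recurrence: p(k) = p(k-1) + p(k-2) - p(k-5) - p(k-7) + p(k-12) + p(k-15) - ... (offsets j(3j∓1)/2, signs ++--, p(0)=1, p(<0)=0).
DP table for k = 0..11: p(0)=1, p(1)=1, p(2)=2, p(3)=3, p(4)=5, p(5)=7, p(6)=11, p(7)=15, p(8)=22, p(9)=30, p(10)=42, p(11)=56.
Final step: p(12) = p(11) + p(10) - p(7) - p(5) + p(0)
= 56 + 42 - 15 - 7 + 1
= 77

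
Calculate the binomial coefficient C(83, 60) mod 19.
7

Using Lucas' theorem:
Write n=83 and k=60 in base 19:
n in base 19: [4, 7]
k in base 19: [3, 3]
C(83,60) mod 19 = ∏ C(n_i, k_i) mod 19
Digit binomials (mod 19): C(4,3) = 4; C(7,3) = 35 ≡ 16
Product: 4 × 16 = 64 ≡ 7 (mod 19)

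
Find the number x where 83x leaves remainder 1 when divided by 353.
336

gcd(83, 353) = 1, so the inverse exists.
Extended Euclidean algorithm on (353, 83):
353 = 4 × 83 + 21  ⟹  21 = (1)·353 + (-4)·83
83 = 3 × 21 + 20  ⟹  20 = (-3)·353 + (13)·83
21 = 1 × 20 + 1  ⟹  1 = (4)·353 + (-17)·83
So (-17)·83 ≡ 1 (mod 353), i.e. 83^(-1) ≡ -17 ≡ 336 (mod 353).
Check: 83 × 336 = 27888 ≡ 1 (mod 353)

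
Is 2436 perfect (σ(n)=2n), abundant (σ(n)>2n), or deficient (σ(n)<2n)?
abundant

Proper divisors of 2436: sum = 1 + 2 + 3 + 4 + 6 + 7 + 12 + 14 + ... + 406 + 609 + 812 + 1218 (23 divisors) = 4284
Since 4284 > 2436, 2436 is abundant.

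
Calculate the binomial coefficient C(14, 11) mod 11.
1

Using Lucas' theorem:
Write n=14 and k=11 in base 11:
n in base 11: [1, 3]
k in base 11: [1, 0]
C(14,11) mod 11 = ∏ C(n_i, k_i) mod 11
Digit binomials (mod 11): C(1,1) = 1; C(3,0) = 1
Product: 1 × 1 = 1 ≡ 1 (mod 11)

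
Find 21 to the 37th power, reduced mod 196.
49

Repeated squaring. Binary of 37 = 100101.
21^1 ≡ 21 (mod 196); 21^2 ≡ 49 (mod 196); 21^4 ≡ 49 (mod 196); 21^8 ≡ 49 (mod 196); 21^16 ≡ 49 (mod 196); 21^32 ≡ 49 (mod 196)
21^37 = 21^1 × 21^4 × 21^32 ≡ 49 (mod 196)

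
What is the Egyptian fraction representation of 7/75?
1/11 + 1/413 + 1/340725

Greedy algorithm:
7/75: ceiling(75/7) = 11, use 1/11
2/825: ceiling(825/2) = 413, use 1/413
1/340725: ceiling(340725/1) = 340725, use 1/340725
Result: 7/75 = 1/11 + 1/413 + 1/340725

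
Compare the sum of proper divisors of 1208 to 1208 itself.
deficient

Proper divisors of 1208: sum = 1 + 2 + 4 + 8 + 151 + 302 + 604 = 1072
Since 1072 < 1208, 1208 is deficient.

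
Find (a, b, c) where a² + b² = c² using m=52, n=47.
(495, 4888, 4913)

Euclid's formula: a = m² - n², b = 2mn, c = m² + n²
m = 52, n = 47
a = 52² - 47² = 2704 - 2209 = 495
b = 2 × 52 × 47 = 4888
c = 52² + 47² = 2704 + 2209 = 4913
Verification: 495² + 4888² = 245025 + 23892544 = 24137569 = 4913² ✓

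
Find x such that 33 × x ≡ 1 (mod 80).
17

gcd(33, 80) = 1, so the inverse exists.
Extended Euclidean algorithm on (80, 33):
80 = 2 × 33 + 14  ⟹  14 = (1)·80 + (-2)·33
33 = 2 × 14 + 5  ⟹  5 = (-2)·80 + (5)·33
14 = 2 × 5 + 4  ⟹  4 = (5)·80 + (-12)·33
5 = 1 × 4 + 1  ⟹  1 = (-7)·80 + (17)·33
So (17)·33 ≡ 1 (mod 80), i.e. 33^(-1) ≡ 17 (mod 80).
Check: 33 × 17 = 561 ≡ 1 (mod 80)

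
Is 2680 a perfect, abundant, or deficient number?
abundant

Proper divisors of 2680: sum = 1 + 2 + 4 + 5 + 8 + 10 + 20 + 40 + 67 + 134 + 268 + 335 + 536 + 670 + 1340 = 3440
Since 3440 > 2680, 2680 is abundant.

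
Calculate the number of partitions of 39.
31185

p(n) counts ways to write n as a sum of positive integers (order ignored).
Euler's pentagonal recurrence: p(k) = p(k-1) + p(k-2) - p(k-5) - p(k-7) + p(k-12) + p(k-15) - ... (offsets j(3j∓1)/2, signs ++--, p(0)=1, p(<0)=0).
DP table for k = 0..38: p(0)=1, p(1)=1, p(2)=2, p(3)=3, p(4)=5, p(5)=7, p(6)=11, p(7)=15, p(8)=22, p(9)=30, p(10)=42, p(11)=56, p(12)=77, p(13)=101, p(14)=135, p(15)=176, p(16)=231, p(17)=297, p(18)=385, p(19)=490, p(20)=627, p(21)=792, p(22)=1002, p(23)=1255, p(24)=1575, p(25)=1958, p(26)=2436, p(27)=3010, p(28)=3718, p(29)=4565, p(30)=5604, p(31)=6842, p(32)=8349, p(33)=10143, p(34)=12310, p(35)=14883, p(36)=17977, p(37)=21637, p(38)=26015.
Final step: p(39) = p(38) + p(37) - p(34) - p(32) + p(27) + p(24) - p(17) - p(13) + p(4)
= 26015 + 21637 - 12310 - 8349 + 3010 + 1575 - 297 - 101 + 5
= 31185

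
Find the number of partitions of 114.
952050665

p(n) counts ways to write n as a sum of positive integers (order ignored).
Euler's pentagonal recurrence: p(k) = p(k-1) + p(k-2) - p(k-5) - p(k-7) + p(k-12) + p(k-15) - ... (offsets j(3j∓1)/2, signs ++--, p(0)=1, p(<0)=0).
DP table for k = 0..113: p(0)=1, p(1)=1, p(2)=2, p(3)=3, p(4)=5, p(5)=7, p(6)=11, p(7)=15, p(8)=22, p(9)=30, p(10)=42, p(11)=56, p(12)=77, p(13)=101, p(14)=135, p(15)=176, p(16)=231, p(17)=297, p(18)=385, p(19)=490, p(20)=627, p(21)=792, p(22)=1002, p(23)=1255, p(24)=1575, p(25)=1958, p(26)=2436, p(27)=3010, p(28)=3718, p(29)=4565, p(30)=5604, p(31)=6842, p(32)=8349, p(33)=10143, p(34)=12310, p(35)=14883, p(36)=17977, p(37)=21637, p(38)=26015, p(39)=31185, p(40)=37338, p(41)=44583, p(42)=53174, p(43)=63261, p(44)=75175, p(45)=89134, p(46)=105558, p(47)=124754, p(48)=147273, p(49)=173525, p(50)=204226, p(51)=239943, p(52)=281589, p(53)=329931, p(54)=386155, p(55)=451276, p(56)=526823, p(57)=614154, p(58)=715220, p(59)=831820, p(60)=966467, p(61)=1121505, p(62)=1300156, p(63)=1505499, p(64)=1741630, p(65)=2012558, p(66)=2323520, p(67)=2679689, p(68)=3087735, p(69)=3554345, p(70)=4087968, p(71)=4697205, p(72)=5392783, p(73)=6185689, p(74)=7089500, p(75)=8118264, p(76)=9289091, p(77)=10619863, p(78)=12132164, p(79)=13848650, p(80)=15796476, p(81)=18004327, p(82)=20506255, p(83)=23338469, p(84)=26543660, p(85)=30167357, p(86)=34262962, p(87)=38887673, p(88)=44108109, p(89)=49995925, p(90)=56634173, p(91)=64112359, p(92)=72533807, p(93)=82010177, p(94)=92669720, p(95)=104651419, p(96)=118114304, p(97)=133230930, p(98)=150198136, p(99)=169229875, p(100)=190569292, p(101)=214481126, p(102)=241265379, p(103)=271248950, p(104)=304801365, p(105)=342325709, p(106)=384276336, p(107)=431149389, p(108)=483502844, p(109)=541946240, p(110)=607163746, p(111)=679903203, p(112)=761002156, p(113)=851376628.
Final step: p(114) = p(113) + p(112) - p(109) - p(107) + p(102) + p(99) - p(92) - p(88) + p(79) + p(74) - p(63) - p(57) + p(44) + p(37) - p(22) - p(14)
= 851376628 + 761002156 - 541946240 - 431149389 + 241265379 + 169229875 - 72533807 - 44108109 + 13848650 + 7089500 - 1505499 - 614154 + 75175 + 21637 - 1002 - 135
= 952050665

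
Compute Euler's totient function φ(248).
120

248 = 2^3 × 31
φ(n) = n × ∏(1 - 1/p) for each prime p dividing n
φ(248) = 248 × (1 - 1/2) × (1 - 1/31) = 120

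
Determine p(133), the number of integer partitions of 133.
7346629512

p(n) counts ways to write n as a sum of positive integers (order ignored).
Euler's pentagonal recurrence: p(k) = p(k-1) + p(k-2) - p(k-5) - p(k-7) + p(k-12) + p(k-15) - ... (offsets j(3j∓1)/2, signs ++--, p(0)=1, p(<0)=0).
DP table for k = 0..132: p(0)=1, p(1)=1, p(2)=2, p(3)=3, p(4)=5, p(5)=7, p(6)=11, p(7)=15, p(8)=22, p(9)=30, p(10)=42, p(11)=56, p(12)=77, p(13)=101, p(14)=135, p(15)=176, p(16)=231, p(17)=297, p(18)=385, p(19)=490, p(20)=627, p(21)=792, p(22)=1002, p(23)=1255, p(24)=1575, p(25)=1958, p(26)=2436, p(27)=3010, p(28)=3718, p(29)=4565, p(30)=5604, p(31)=6842, p(32)=8349, p(33)=10143, p(34)=12310, p(35)=14883, p(36)=17977, p(37)=21637, p(38)=26015, p(39)=31185, p(40)=37338, p(41)=44583, p(42)=53174, p(43)=63261, p(44)=75175, p(45)=89134, p(46)=105558, p(47)=124754, p(48)=147273, p(49)=173525, p(50)=204226, p(51)=239943, p(52)=281589, p(53)=329931, p(54)=386155, p(55)=451276, p(56)=526823, p(57)=614154, p(58)=715220, p(59)=831820, p(60)=966467, p(61)=1121505, p(62)=1300156, p(63)=1505499, p(64)=1741630, p(65)=2012558, p(66)=2323520, p(67)=2679689, p(68)=3087735, p(69)=3554345, p(70)=4087968, p(71)=4697205, p(72)=5392783, p(73)=6185689, p(74)=7089500, p(75)=8118264, p(76)=9289091, p(77)=10619863, p(78)=12132164, p(79)=13848650, p(80)=15796476, p(81)=18004327, p(82)=20506255, p(83)=23338469, p(84)=26543660, p(85)=30167357, p(86)=34262962, p(87)=38887673, p(88)=44108109, p(89)=49995925, p(90)=56634173, p(91)=64112359, p(92)=72533807, p(93)=82010177, p(94)=92669720, p(95)=104651419, p(96)=118114304, p(97)=133230930, p(98)=150198136, p(99)=169229875, p(100)=190569292, p(101)=214481126, p(102)=241265379, p(103)=271248950, p(104)=304801365, p(105)=342325709, p(106)=384276336, p(107)=431149389, p(108)=483502844, p(109)=541946240, p(110)=607163746, p(111)=679903203, p(112)=761002156, p(113)=851376628, p(114)=952050665, p(115)=1064144451, p(116)=1188908248, p(117)=1327710076, p(118)=1482074143, p(119)=1653668665, p(120)=1844349560, p(121)=2056148051, p(122)=2291320912, p(123)=2552338241, p(124)=2841940500, p(125)=3163127352, p(126)=3519222692, p(127)=3913864295, p(128)=4351078600, p(129)=4835271870, p(130)=5371315400, p(131)=5964539504, p(132)=6620830889.
Final step: p(133) = p(132) + p(131) - p(128) - p(126) + p(121) + p(118) - p(111) - p(107) + p(98) + p(93) - p(82) - p(76) + p(63) + p(56) - p(41) - p(33) + p(16) + p(7)
= 6620830889 + 5964539504 - 4351078600 - 3519222692 + 2056148051 + 1482074143 - 679903203 - 431149389 + 150198136 + 82010177 - 20506255 - 9289091 + 1505499 + 526823 - 44583 - 10143 + 231 + 15
= 7346629512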